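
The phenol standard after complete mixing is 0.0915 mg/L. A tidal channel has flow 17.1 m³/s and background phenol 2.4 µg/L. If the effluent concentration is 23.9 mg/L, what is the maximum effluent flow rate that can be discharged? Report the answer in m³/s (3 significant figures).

0.0640 m³/s

2.4 µg/L = 0.0024 mg/L.
Mass balance at complete mixing: C_std·(Q_w + Q_r) = Q_w·C_e + Q_r·C_b.
Rearranging, Q_w = Q_r·(C_std − C_b)/(C_e − C_std) = 17.1·(0.0915 − 0.0024) / (23.9 − 0.0915) = 0.06399 m³/s.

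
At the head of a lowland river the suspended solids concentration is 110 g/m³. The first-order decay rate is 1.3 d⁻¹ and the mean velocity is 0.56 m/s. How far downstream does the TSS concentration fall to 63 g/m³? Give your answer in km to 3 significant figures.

20.7 km

From C = C₀·e^(−kt), t = ln(C₀/C)/k = ln(110/63)/1.3 = 0.5573/1.3 = 0.4287 d.
Distance = v·t = 0.56 m/s × 3.704e+04 s = 2.074e+04 m = 20.74 km.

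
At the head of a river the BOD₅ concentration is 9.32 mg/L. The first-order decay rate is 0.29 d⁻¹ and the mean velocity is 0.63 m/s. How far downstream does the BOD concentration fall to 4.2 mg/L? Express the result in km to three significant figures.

150 km

From C = C₀·e^(−kt), t = ln(C₀/C)/k = ln(9.32/4.2)/0.29 = 0.7971/0.29 = 2.749 d.
Distance = v·t = 0.63 m/s × 2.375e+05 s = 1.496e+05 m = 149.6 km.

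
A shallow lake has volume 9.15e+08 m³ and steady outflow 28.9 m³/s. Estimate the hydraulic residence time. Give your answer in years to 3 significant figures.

1.00 yr

Q = 28.9 m³/s × 3.156e+07 s/yr = 9.12e+08 m³/yr.
Hydraulic residence time τ = V/Q = 9.15e+08/9.12e+08 = 1.003 yr.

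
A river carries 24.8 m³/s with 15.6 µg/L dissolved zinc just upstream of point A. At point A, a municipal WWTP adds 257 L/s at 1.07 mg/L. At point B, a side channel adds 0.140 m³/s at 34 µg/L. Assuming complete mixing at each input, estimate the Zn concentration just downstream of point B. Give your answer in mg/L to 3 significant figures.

15.6 µg/L = 0.0156 mg/L.
257 L/s = 0.257 m³/s.
After input A: C = (24.8·0.0156 + 0.257·1.07) / 25.06 = 0.02641 mg/L.
34 µg/L = 0.034 mg/L.
After input B: C = (25.06·0.02641 + 0.14·0.034) / 25.2 = 0.02646 mg/L.

0.0265 mg/L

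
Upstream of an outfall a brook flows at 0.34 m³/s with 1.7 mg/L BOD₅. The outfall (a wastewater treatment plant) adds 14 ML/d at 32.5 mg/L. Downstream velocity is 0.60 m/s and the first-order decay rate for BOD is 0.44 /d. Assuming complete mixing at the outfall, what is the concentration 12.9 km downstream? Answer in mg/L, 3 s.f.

14 ML/d = 0.162 m³/s.
After complete mixing, C₀ = (0.162·32.5 + 0.34·1.7) / 0.502 = 11.64 mg/L.
Travel time t = 1.29e+04 m / 0.60 m/s = 2.15e+04 s = 0.2488 d.
C = 11.64·exp(−0.44·0.2488) = 11.64·0.8963 = 10.43 mg/L.

10.4 mg/L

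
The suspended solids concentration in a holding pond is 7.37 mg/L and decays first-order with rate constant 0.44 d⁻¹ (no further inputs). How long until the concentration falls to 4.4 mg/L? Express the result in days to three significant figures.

1.17 d

t = ln(C₀/C)/k = ln(7.37/4.4)/0.44 = 0.5158/0.44 = 1.172 d.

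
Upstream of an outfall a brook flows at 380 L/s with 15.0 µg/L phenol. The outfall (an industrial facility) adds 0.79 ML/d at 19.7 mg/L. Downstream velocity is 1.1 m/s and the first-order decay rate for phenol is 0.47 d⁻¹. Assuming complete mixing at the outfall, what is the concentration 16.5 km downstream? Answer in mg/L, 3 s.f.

0.440 mg/L

0.79 ML/d = 0.009144 m³/s.
380 L/s = 0.38 m³/s.
15.0 µg/L = 0.015 mg/L.
After complete mixing, C₀ = (0.009144·19.7 + 0.38·0.015) / 0.3891 = 0.4775 mg/L.
Travel time t = 1.65e+04 m / 1.1 m/s = 1.5e+04 s = 0.1736 d.
C = 0.4775·exp(−0.47·0.1736) = 0.4775·0.9216 = 0.4401 mg/L.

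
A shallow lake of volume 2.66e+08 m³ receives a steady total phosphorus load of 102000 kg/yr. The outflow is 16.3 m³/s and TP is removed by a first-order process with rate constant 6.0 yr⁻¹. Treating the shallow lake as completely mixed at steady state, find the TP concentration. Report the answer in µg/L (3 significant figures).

Outflow Q = 16.3 m³/s × 3.156e+07 s/yr = 5.144e+08 m³/yr.
Steady-state CSTR mass balance: W = Q·C + k·V·C, so C = W/(Q + kV).
Q + kV = 5.144e+08 + 6.0·2.66e+08 = 2.11e+09 m³/yr.
C = 102000/2.11e+09 = 4.833e-05 kg/m³ = 0.04833 mg/L = 48.33 µg/L.

48.3 µg/L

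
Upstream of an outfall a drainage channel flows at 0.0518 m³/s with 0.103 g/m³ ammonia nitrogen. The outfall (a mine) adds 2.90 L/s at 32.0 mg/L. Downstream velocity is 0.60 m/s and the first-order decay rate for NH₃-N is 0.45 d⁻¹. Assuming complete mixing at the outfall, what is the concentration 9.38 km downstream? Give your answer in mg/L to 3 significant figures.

2.90 L/s = 0.0029 m³/s.
After complete mixing, C₀ = (0.0029·32 + 0.0518·0.103) / 0.0547 = 1.794 mg/L.
Travel time t = 9380 m / 0.60 m/s = 1.563e+04 s = 0.1809 d.
C = 1.794·exp(−0.45·0.1809) = 1.794·0.9218 = 1.654 mg/L.

1.65 mg/L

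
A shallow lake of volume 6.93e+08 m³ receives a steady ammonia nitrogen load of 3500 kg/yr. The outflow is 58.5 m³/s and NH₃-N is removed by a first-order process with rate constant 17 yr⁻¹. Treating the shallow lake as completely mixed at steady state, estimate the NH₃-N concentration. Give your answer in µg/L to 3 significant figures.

0.257 µg/L

Outflow Q = 58.5 m³/s × 3.156e+07 s/yr = 1.846e+09 m³/yr.
Steady-state CSTR mass balance: W = Q·C + k·V·C, so C = W/(Q + kV).
Q + kV = 1.846e+09 + 17·6.93e+08 = 1.363e+10 m³/yr.
C = 3500/1.363e+10 = 2.568e-07 kg/m³ = 0.0002568 mg/L = 0.2568 µg/L.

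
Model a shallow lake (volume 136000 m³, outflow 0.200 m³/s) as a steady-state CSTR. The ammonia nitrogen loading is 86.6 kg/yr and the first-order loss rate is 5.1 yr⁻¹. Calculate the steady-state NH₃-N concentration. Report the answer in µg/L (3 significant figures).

Outflow Q = 0.200 m³/s × 3.156e+07 s/yr = 6.312e+06 m³/yr.
Steady-state CSTR mass balance: W = Q·C + k·V·C, so C = W/(Q + kV).
Q + kV = 6.312e+06 + 5.1·136000 = 7.005e+06 m³/yr.
C = 86.6/7.005e+06 = 1.236e-05 kg/m³ = 0.01236 mg/L = 12.36 µg/L.

12.4 µg/L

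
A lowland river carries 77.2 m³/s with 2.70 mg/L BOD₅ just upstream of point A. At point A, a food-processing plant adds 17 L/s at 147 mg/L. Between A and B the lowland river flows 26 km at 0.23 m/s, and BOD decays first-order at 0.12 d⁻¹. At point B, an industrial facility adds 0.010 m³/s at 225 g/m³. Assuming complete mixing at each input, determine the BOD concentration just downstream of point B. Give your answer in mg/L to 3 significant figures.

17 L/s = 0.017 m³/s.
After input A: C = (77.2·2.7 + 0.017·147) / 77.22 = 2.732 mg/L.
Over the 26 km reach to input B (t = 1.13e+05 s = 1.308 d), decay gives C = 2.732·exp(−0.12·1.308) = 2.335 mg/L.
After input B: C = (77.22·2.335 + 0.01·225) / 77.23 = 2.364 mg/L.

2.36 mg/L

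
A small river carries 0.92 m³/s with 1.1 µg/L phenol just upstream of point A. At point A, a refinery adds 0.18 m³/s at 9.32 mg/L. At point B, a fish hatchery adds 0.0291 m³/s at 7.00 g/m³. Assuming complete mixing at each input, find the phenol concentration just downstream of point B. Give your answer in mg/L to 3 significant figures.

1.67 mg/L

1.1 µg/L = 0.0011 mg/L.
After input A: C = (0.92·0.0011 + 0.18·9.32) / 1.1 = 1.526 mg/L.
After input B: C = (1.1·1.526 + 0.0291·7) / 1.129 = 1.667 mg/L.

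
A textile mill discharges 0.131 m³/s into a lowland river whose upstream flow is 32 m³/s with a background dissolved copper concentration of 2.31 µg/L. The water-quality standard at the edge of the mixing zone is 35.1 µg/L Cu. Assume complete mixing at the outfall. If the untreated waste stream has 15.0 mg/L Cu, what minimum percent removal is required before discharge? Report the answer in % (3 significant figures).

46.4 %

2.31 µg/L = 0.00231 mg/L.
35.1 µg/L = 0.0351 mg/L.
Mass balance: 0.0351·32.13 = 0.131·Cₑ + 32·0.00231.
Cₑ = (1.128 − 0.07392) / 0.131 = 8.045 mg/L.
Required removal = 1 − 8.045/15.0 = 46.37 %.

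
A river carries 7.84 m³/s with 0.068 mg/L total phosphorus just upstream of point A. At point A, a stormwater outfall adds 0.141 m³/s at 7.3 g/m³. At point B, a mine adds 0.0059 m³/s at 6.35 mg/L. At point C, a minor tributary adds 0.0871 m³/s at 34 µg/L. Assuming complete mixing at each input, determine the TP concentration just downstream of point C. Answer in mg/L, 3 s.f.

0.199 mg/L

After input A: C = (7.84·0.068 + 0.141·7.3) / 7.981 = 0.1958 mg/L.
After input B: C = (7.981·0.1958 + 0.0059·6.35) / 7.987 = 0.2003 mg/L.
34 µg/L = 0.034 mg/L.
After input C: C = (7.987·0.2003 + 0.0871·0.034) / 8.074 = 0.1985 mg/L.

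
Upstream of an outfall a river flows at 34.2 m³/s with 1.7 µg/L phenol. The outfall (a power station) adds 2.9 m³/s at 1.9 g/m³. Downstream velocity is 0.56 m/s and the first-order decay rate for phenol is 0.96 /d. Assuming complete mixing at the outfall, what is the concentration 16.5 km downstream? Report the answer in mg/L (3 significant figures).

1.7 µg/L = 0.0017 mg/L.
After complete mixing, C₀ = (2.9·1.9 + 34.2·0.0017) / 37.1 = 0.1501 mg/L.
Travel time t = 1.65e+04 m / 0.56 m/s = 2.946e+04 s = 0.341 d.
C = 0.1501·exp(−0.96·0.341) = 0.1501·0.7208 = 0.1082 mg/L.

0.108 mg/L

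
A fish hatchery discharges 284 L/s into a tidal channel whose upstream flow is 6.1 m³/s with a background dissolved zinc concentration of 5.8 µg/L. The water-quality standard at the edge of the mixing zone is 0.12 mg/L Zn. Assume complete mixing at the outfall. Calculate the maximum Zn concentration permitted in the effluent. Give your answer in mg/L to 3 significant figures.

2.57 mg/L

284 L/s = 0.284 m³/s.
5.8 µg/L = 0.0058 mg/L.
Mass balance: 0.12·6.384 = 0.284·Cₑ + 6.1·0.0058.
Cₑ = (0.7661 − 0.03538) / 0.284 = 2.573 mg/L.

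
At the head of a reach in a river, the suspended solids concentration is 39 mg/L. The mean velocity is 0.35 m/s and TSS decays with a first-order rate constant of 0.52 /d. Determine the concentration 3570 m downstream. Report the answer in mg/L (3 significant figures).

36.7 mg/L

Travel time t = 3570 m / 0.35 m/s = 3570/0.35 = 1.02e+04 s = 0.1181 d.
First-order decay: C = 39·exp(−0.52·0.1181) = 39·0.9405 = 36.68 mg/L.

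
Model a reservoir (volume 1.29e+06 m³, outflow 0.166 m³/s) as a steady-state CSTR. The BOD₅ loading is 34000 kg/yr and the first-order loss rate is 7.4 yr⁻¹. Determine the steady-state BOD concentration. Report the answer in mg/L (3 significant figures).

2.30 mg/L

Outflow Q = 0.166 m³/s × 3.156e+07 s/yr = 5.239e+06 m³/yr.
Steady-state CSTR mass balance: W = Q·C + k·V·C, so C = W/(Q + kV).
Q + kV = 5.239e+06 + 7.4·1.29e+06 = 1.478e+07 m³/yr.
C = 34000/1.478e+07 = 0.0023 kg/m³ = 2.3 mg/L.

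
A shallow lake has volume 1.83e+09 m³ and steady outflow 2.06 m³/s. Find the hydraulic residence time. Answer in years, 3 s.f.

28.2 yr

Q = 2.06 m³/s × 3.156e+07 s/yr = 6.501e+07 m³/yr.
Hydraulic residence time τ = V/Q = 1.83e+09/6.501e+07 = 28.15 yr.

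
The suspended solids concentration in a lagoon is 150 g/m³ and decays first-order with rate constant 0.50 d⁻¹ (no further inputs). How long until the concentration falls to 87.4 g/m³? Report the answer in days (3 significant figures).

t = ln(C₀/C)/k = ln(150/87.4)/0.50 = 0.5401/0.50 = 1.08 d.

1.08 d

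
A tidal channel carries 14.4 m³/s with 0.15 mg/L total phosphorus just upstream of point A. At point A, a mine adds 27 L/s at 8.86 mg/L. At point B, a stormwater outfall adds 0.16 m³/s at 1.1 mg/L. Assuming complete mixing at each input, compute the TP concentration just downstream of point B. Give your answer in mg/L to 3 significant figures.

0.177 mg/L

27 L/s = 0.027 m³/s.
After input A: C = (14.4·0.15 + 0.027·8.86) / 14.43 = 0.1663 mg/L.
After input B: C = (14.43·0.1663 + 0.16·1.1) / 14.59 = 0.1765 mg/L.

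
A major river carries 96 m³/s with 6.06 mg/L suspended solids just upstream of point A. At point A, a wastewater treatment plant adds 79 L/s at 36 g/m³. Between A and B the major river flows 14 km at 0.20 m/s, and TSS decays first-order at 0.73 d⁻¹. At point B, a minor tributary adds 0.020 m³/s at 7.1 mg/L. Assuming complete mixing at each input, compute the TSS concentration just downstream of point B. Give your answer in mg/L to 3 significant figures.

79 L/s = 0.079 m³/s.
After input A: C = (96·6.06 + 0.079·36) / 96.08 = 6.085 mg/L.
Over the 14 km reach to input B (t = 7e+04 s = 0.8102 d), decay gives C = 6.085·exp(−0.73·0.8102) = 3.368 mg/L.
After input B: C = (96.08·3.368 + 0.02·7.1) / 96.1 = 3.369 mg/L.

3.37 mg/L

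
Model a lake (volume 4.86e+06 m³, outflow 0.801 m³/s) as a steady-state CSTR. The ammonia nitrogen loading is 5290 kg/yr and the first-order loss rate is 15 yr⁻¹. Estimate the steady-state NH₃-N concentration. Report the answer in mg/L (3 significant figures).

0.0539 mg/L

Outflow Q = 0.801 m³/s × 3.156e+07 s/yr = 2.528e+07 m³/yr.
Steady-state CSTR mass balance: W = Q·C + k·V·C, so C = W/(Q + kV).
Q + kV = 2.528e+07 + 15·4.86e+06 = 9.818e+07 m³/yr.
C = 5290/9.818e+07 = 5.388e-05 kg/m³ = 0.05388 mg/L.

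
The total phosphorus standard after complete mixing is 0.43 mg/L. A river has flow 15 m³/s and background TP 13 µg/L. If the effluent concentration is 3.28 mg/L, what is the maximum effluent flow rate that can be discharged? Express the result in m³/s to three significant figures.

13 µg/L = 0.013 mg/L.
Mass balance at complete mixing: C_std·(Q_w + Q_r) = Q_w·C_e + Q_r·C_b.
Rearranging, Q_w = Q_r·(C_std − C_b)/(C_e − C_std) = 15·(0.43 − 0.013) / (3.28 − 0.43) = 2.195 m³/s.

2.19 m³/s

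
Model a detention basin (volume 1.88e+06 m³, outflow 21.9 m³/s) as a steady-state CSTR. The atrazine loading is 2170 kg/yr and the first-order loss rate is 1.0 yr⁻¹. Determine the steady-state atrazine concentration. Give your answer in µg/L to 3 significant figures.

3.13 µg/L

Outflow Q = 21.9 m³/s × 3.156e+07 s/yr = 6.911e+08 m³/yr.
Steady-state CSTR mass balance: W = Q·C + k·V·C, so C = W/(Q + kV).
Q + kV = 6.911e+08 + 1.0·1.88e+06 = 6.93e+08 m³/yr.
C = 2170/6.93e+08 = 3.131e-06 kg/m³ = 0.003131 mg/L = 3.131 µg/L.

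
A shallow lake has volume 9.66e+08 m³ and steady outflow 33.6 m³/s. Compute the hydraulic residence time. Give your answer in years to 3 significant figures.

Q = 33.6 m³/s × 3.156e+07 s/yr = 1.06e+09 m³/yr.
Hydraulic residence time τ = V/Q = 9.66e+08/1.06e+09 = 0.911 yr.

0.911 yr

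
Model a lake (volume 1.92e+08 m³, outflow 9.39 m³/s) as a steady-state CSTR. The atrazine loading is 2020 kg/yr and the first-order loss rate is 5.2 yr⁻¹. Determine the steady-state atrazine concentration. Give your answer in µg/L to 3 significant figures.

Outflow Q = 9.39 m³/s × 3.156e+07 s/yr = 2.963e+08 m³/yr.
Steady-state CSTR mass balance: W = Q·C + k·V·C, so C = W/(Q + kV).
Q + kV = 2.963e+08 + 5.2·1.92e+08 = 1.295e+09 m³/yr.
C = 2020/1.295e+09 = 1.56e-06 kg/m³ = 0.00156 mg/L = 1.56 µg/L.

1.56 µg/L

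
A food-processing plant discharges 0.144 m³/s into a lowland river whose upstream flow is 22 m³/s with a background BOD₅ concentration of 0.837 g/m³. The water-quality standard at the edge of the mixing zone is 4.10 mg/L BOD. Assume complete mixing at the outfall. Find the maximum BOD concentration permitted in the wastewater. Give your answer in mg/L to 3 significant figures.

Mass balance: 4.1·22.14 = 0.144·Cₑ + 22·0.837.
Cₑ = (90.79 − 18.41) / 0.144 = 502.6 mg/L.

503 mg/L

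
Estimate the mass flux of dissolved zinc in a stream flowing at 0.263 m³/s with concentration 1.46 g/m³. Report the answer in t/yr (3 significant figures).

12.1 t/yr

Mass flux = Q·C = 0.263 m³/s × 1.46 g/m³ = 0.384 g/s.
= 0.384 g/s × 31.56 = 12.12 t/yr.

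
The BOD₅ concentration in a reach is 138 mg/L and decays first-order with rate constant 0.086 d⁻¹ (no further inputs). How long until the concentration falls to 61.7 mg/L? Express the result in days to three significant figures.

t = ln(C₀/C)/k = ln(138/61.7)/0.086 = 0.805/0.086 = 9.36 d.

9.36 d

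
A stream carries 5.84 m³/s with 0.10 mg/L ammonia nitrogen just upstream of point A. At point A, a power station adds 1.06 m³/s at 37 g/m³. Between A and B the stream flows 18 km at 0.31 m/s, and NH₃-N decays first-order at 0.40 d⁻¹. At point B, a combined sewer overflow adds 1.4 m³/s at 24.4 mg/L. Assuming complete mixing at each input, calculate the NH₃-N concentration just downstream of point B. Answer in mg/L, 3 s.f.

After input A: C = (5.84·0.1 + 1.06·37) / 6.9 = 5.769 mg/L.
Over the 18 km reach to input B (t = 5.806e+04 s = 0.672 d), decay gives C = 5.769·exp(−0.40·0.672) = 4.409 mg/L.
After input B: C = (6.9·4.409 + 1.4·24.4) / 8.3 = 7.781 mg/L.

7.78 mg/L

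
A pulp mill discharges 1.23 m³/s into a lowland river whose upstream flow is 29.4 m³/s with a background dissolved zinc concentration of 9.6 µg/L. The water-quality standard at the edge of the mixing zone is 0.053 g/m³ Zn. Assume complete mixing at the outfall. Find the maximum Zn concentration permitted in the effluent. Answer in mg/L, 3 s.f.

1.09 mg/L

9.6 µg/L = 0.0096 mg/L.
Mass balance: 0.053·30.63 = 1.23·Cₑ + 29.4·0.0096.
Cₑ = (1.623 − 0.2822) / 1.23 = 1.09 mg/L.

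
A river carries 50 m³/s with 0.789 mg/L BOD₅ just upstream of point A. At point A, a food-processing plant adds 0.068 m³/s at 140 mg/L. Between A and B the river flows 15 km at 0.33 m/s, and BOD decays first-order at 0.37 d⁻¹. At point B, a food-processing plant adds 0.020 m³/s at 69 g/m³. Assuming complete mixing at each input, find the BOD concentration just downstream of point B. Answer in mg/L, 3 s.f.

After input A: C = (50·0.789 + 0.068·140) / 50.07 = 0.9781 mg/L.
Over the 15 km reach to input B (t = 4.545e+04 s = 0.5261 d), decay gives C = 0.9781·exp(−0.37·0.5261) = 0.8051 mg/L.
After input B: C = (50.07·0.8051 + 0.02·69) / 50.09 = 0.8323 mg/L.

0.832 mg/L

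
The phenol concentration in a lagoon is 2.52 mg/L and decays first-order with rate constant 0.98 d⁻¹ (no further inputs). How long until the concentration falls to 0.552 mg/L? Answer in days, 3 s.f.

t = ln(C₀/C)/k = ln(2.52/0.552)/0.98 = 1.518/0.98 = 1.549 d.

1.55 d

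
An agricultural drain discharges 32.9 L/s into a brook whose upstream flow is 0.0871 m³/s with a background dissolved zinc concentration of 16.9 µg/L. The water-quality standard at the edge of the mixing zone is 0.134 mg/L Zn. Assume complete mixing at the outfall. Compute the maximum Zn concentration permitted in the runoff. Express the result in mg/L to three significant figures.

0.444 mg/L

32.9 L/s = 0.0329 m³/s.
16.9 µg/L = 0.0169 mg/L.
Mass balance: 0.134·0.12 = 0.0329·Cₑ + 0.0871·0.0169.
Cₑ = (0.01608 − 0.001472) / 0.0329 = 0.444 mg/L.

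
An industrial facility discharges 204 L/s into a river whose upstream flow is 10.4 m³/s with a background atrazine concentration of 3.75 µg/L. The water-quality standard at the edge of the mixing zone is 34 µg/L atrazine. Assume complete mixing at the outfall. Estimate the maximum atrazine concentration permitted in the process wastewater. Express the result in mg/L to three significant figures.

204 L/s = 0.204 m³/s.
3.75 µg/L = 0.00375 mg/L.
34 µg/L = 0.034 mg/L.
Mass balance: 0.034·10.6 = 0.204·Cₑ + 10.4·0.00375.
Cₑ = (0.3605 − 0.039) / 0.204 = 1.576 mg/L.

1.58 mg/L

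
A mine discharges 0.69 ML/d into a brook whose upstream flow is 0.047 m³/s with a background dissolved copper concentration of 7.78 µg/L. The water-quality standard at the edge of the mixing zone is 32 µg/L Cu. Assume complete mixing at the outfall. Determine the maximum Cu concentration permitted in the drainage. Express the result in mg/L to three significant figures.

0.175 mg/L

0.69 ML/d = 0.007986 m³/s.
7.78 µg/L = 0.00778 mg/L.
32 µg/L = 0.032 mg/L.
Mass balance: 0.032·0.05499 = 0.007986·Cₑ + 0.047·0.00778.
Cₑ = (0.00176 − 0.0003657) / 0.007986 = 0.1745 mg/L.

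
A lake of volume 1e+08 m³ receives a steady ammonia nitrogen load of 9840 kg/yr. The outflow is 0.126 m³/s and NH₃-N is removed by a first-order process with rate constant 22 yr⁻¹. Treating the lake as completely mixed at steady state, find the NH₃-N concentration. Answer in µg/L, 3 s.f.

Outflow Q = 0.126 m³/s × 3.156e+07 s/yr = 3.976e+06 m³/yr.
Steady-state CSTR mass balance: W = Q·C + k·V·C, so C = W/(Q + kV).
Q + kV = 3.976e+06 + 22·1e+08 = 2.204e+09 m³/yr.
C = 9840/2.204e+09 = 4.465e-06 kg/m³ = 0.004465 mg/L = 4.465 µg/L.

4.46 µg/L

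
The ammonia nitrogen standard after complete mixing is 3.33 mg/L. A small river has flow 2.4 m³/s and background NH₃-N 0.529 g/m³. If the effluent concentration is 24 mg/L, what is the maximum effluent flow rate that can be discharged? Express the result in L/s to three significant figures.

325 L/s

Mass balance at complete mixing: C_std·(Q_w + Q_r) = Q_w·C_e + Q_r·C_b.
Rearranging, Q_w = Q_r·(C_std − C_b)/(C_e − C_std) = 2.4·(3.33 − 0.529) / (24 − 3.33) = 0.3252 m³/s.
= 325.2 L/s.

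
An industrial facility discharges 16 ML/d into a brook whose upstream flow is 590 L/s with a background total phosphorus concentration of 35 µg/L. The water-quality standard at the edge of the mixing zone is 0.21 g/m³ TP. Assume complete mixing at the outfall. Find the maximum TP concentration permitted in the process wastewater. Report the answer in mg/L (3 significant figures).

0.768 mg/L

16 ML/d = 0.1852 m³/s.
590 L/s = 0.59 m³/s.
35 µg/L = 0.035 mg/L.
Mass balance: 0.21·0.7752 = 0.1852·Cₑ + 0.59·0.035.
Cₑ = (0.1628 − 0.02065) / 0.1852 = 0.7676 mg/L.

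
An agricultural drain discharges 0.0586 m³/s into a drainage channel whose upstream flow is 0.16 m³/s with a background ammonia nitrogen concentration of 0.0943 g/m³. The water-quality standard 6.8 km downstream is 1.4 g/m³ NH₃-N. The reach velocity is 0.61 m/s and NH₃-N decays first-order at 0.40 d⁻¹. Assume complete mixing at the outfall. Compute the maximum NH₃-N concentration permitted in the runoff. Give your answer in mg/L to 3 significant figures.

5.24 mg/L

Travel time to the compliance point: t = 6800/0.61 = 1.115e+04 s = 0.129 d; decay factor exp(−0.40·0.129) = 0.9497.
So the concentration just after mixing may be at most 1.4/0.9497 = 1.474 mg/L.
Mass balance: 1.474·0.2186 = 0.0586·Cₑ + 0.16·0.0943.
Cₑ = (0.3222 − 0.01509) / 0.0586 = 5.242 mg/L.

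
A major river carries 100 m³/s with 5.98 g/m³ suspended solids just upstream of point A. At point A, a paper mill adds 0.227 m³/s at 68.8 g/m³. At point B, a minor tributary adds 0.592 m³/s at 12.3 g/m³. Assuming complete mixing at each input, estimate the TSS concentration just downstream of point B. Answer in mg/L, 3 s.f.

After input A: C = (100·5.98 + 0.227·68.8) / 100.2 = 6.122 mg/L.
After input B: C = (100.2·6.122 + 0.592·12.3) / 100.8 = 6.159 mg/L.

6.16 mg/L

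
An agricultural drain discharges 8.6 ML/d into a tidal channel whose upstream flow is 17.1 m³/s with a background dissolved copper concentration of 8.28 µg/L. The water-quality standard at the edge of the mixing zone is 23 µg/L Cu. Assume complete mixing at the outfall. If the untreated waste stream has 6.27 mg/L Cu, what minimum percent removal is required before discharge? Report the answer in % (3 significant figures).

8.6 ML/d = 0.09954 m³/s.
8.28 µg/L = 0.00828 mg/L.
23 µg/L = 0.023 mg/L.
Mass balance: 0.023·17.2 = 0.09954·Cₑ + 17.1·0.00828.
Cₑ = (0.3956 − 0.1416) / 0.09954 = 2.552 mg/L.
Required removal = 1 − 2.552/6.27 = 59.3 %.

59.3 %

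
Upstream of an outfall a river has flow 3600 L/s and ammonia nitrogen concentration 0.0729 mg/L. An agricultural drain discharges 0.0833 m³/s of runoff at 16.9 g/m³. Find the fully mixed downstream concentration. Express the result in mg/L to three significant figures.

0.453 mg/L

3600 L/s = 3.6 m³/s.
By mass balance at complete mixing, C = (0.0833·16.9 + 3.6·0.0729) / (0.0833 + 3.6) = 1.67/3.683 = 0.4535 mg/L.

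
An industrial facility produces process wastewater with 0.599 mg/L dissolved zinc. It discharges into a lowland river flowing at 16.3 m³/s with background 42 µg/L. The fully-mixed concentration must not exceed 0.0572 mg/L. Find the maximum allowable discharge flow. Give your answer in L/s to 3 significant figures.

42 µg/L = 0.042 mg/L.
Mass balance at complete mixing: C_std·(Q_w + Q_r) = Q_w·C_e + Q_r·C_b.
Rearranging, Q_w = Q_r·(C_std − C_b)/(C_e − C_std) = 16.3·(0.0572 − 0.042) / (0.599 − 0.0572) = 0.4573 m³/s.
= 457.3 L/s.

457 L/s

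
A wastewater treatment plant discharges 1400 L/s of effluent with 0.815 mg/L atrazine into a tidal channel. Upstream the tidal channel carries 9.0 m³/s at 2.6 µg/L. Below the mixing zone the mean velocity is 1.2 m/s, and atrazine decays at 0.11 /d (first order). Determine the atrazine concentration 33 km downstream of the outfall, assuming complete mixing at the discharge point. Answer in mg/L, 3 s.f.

0.108 mg/L

1400 L/s = 1.4 m³/s.
2.6 µg/L = 0.0026 mg/L.
After complete mixing, C₀ = (1.4·0.815 + 9·0.0026) / 10.4 = 0.112 mg/L.
Travel time t = 3.3e+04 m / 1.2 m/s = 2.75e+04 s = 0.3183 d.
C = 0.112·exp(−0.11·0.3183) = 0.112·0.9656 = 0.1081 mg/L.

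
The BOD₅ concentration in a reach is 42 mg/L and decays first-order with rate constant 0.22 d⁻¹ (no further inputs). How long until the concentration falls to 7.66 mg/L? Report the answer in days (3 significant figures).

7.73 d

t = ln(C₀/C)/k = ln(42/7.66)/0.22 = 1.702/0.22 = 7.735 d.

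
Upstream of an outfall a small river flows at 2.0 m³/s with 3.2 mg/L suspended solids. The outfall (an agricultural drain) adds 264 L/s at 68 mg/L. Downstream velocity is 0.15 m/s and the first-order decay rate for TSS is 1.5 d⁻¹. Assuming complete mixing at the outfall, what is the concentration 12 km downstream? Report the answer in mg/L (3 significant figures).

2.68 mg/L

264 L/s = 0.264 m³/s.
After complete mixing, C₀ = (0.264·68 + 2·3.2) / 2.264 = 10.76 mg/L.
Travel time t = 1.2e+04 m / 0.15 m/s = 8e+04 s = 0.9259 d.
C = 10.76·exp(−1.5·0.9259) = 10.76·0.2494 = 2.682 mg/L.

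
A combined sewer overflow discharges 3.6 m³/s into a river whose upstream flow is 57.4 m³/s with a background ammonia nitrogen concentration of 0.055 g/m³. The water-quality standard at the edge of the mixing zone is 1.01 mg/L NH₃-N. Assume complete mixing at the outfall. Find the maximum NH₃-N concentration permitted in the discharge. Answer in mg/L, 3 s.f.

16.2 mg/L

Mass balance: 1.01·61 = 3.6·Cₑ + 57.4·0.055.
Cₑ = (61.61 − 3.157) / 3.6 = 16.24 mg/L.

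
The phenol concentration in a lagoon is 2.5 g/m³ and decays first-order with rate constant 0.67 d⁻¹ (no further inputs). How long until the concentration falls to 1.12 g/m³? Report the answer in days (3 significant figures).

1.20 d

t = ln(C₀/C)/k = ln(2.5/1.12)/0.67 = 0.803/0.67 = 1.198 d.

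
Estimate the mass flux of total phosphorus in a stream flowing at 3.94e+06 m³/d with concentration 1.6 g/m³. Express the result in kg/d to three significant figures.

6300 kg/d

3.94e+06 m³/d = 45.6 m³/s.
Mass flux = Q·C = 45.6 m³/s × 1.6 g/m³ = 72.96 g/s.
= 72.96 g/s × 86.4 = 6304 kg/d.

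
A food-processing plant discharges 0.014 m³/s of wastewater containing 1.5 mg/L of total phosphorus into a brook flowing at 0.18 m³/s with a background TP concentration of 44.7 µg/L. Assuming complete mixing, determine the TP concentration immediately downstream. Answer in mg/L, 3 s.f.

0.150 mg/L

44.7 µg/L = 0.0447 mg/L.
By mass balance at complete mixing, C = (0.014·1.5 + 0.18·0.0447) / (0.014 + 0.18) = 0.02905/0.194 = 0.1497 mg/L.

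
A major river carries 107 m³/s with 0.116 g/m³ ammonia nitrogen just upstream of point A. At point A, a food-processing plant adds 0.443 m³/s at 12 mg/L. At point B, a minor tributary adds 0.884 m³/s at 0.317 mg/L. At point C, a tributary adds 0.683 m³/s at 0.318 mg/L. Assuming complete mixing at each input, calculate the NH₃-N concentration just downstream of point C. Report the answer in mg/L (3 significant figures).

0.167 mg/L

After input A: C = (107·0.116 + 0.443·12) / 107.4 = 0.165 mg/L.
After input B: C = (107.4·0.165 + 0.884·0.317) / 108.3 = 0.1662 mg/L.
After input C: C = (108.3·0.1662 + 0.683·0.318) / 109 = 0.1672 mg/L.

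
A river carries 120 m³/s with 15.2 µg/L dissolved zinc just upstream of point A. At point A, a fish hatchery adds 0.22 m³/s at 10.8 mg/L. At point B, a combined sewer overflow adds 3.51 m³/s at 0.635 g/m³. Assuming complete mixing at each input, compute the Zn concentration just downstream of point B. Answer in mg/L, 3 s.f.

15.2 µg/L = 0.0152 mg/L.
After input A: C = (120·0.0152 + 0.22·10.8) / 120.2 = 0.03494 mg/L.
After input B: C = (120.2·0.03494 + 3.51·0.635) / 123.7 = 0.05196 mg/L.

0.0520 mg/L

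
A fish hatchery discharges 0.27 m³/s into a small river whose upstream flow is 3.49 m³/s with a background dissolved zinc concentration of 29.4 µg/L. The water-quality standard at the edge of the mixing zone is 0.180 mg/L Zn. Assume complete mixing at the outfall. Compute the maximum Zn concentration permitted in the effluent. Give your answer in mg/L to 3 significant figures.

29.4 µg/L = 0.0294 mg/L.
Mass balance: 0.18·3.76 = 0.27·Cₑ + 3.49·0.0294.
Cₑ = (0.6768 − 0.1026) / 0.27 = 2.127 mg/L.

2.13 mg/L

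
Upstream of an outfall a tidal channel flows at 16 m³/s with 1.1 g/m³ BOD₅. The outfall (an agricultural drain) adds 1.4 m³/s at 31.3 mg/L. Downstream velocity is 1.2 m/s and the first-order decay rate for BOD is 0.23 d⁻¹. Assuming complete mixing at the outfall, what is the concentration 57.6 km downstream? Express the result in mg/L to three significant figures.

After complete mixing, C₀ = (1.4·31.3 + 16·1.1) / 17.4 = 3.53 mg/L.
Travel time t = 5.76e+04 m / 1.2 m/s = 4.8e+04 s = 0.5556 d.
C = 3.53·exp(−0.23·0.5556) = 3.53·0.88 = 3.106 mg/L.

3.11 mg/L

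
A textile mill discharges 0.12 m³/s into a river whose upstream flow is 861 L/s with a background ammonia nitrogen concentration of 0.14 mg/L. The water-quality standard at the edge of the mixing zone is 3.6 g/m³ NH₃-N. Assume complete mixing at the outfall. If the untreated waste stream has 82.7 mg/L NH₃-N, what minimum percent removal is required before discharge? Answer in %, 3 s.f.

861 L/s = 0.861 m³/s.
Mass balance: 3.6·0.981 = 0.12·Cₑ + 0.861·0.14.
Cₑ = (3.532 − 0.1205) / 0.12 = 28.43 mg/L.
Required removal = 1 − 28.43/82.7 = 65.63 %.

65.6 %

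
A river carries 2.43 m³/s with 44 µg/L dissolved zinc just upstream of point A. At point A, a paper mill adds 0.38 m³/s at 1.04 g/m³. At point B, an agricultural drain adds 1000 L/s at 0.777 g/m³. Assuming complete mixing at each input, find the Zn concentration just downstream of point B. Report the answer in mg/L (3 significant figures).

0.336 mg/L

44 µg/L = 0.044 mg/L.
After input A: C = (2.43·0.044 + 0.38·1.04) / 2.81 = 0.1787 mg/L.
1000 L/s = 1 m³/s.
After input B: C = (2.81·0.1787 + 1·0.777) / 3.81 = 0.3357 mg/L.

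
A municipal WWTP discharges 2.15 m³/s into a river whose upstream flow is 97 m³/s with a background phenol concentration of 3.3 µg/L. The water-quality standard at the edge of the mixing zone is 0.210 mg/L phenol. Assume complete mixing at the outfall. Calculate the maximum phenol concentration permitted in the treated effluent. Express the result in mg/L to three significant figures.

3.3 µg/L = 0.0033 mg/L.
Mass balance: 0.21·99.15 = 2.15·Cₑ + 97·0.0033.
Cₑ = (20.82 − 0.3201) / 2.15 = 9.536 mg/L.

9.54 mg/L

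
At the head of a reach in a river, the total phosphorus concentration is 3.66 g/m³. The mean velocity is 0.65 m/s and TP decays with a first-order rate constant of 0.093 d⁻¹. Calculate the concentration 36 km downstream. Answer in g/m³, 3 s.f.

Travel time t = 36 km / 0.65 m/s = 3.6e+04/0.65 = 5.538e+04 s = 0.641 d.
First-order decay: C = 3.66·exp(−0.093·0.641) = 3.66·0.9421 = 3.448 g/m³.

3.45 g/m³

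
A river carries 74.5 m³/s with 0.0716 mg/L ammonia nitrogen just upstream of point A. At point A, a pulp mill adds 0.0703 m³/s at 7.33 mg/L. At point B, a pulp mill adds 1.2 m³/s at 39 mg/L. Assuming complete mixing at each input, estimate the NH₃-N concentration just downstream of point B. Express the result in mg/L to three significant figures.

After input A: C = (74.5·0.0716 + 0.0703·7.33) / 74.57 = 0.07844 mg/L.
After input B: C = (74.57·0.07844 + 1.2·39) / 75.77 = 0.6949 mg/L.

0.695 mg/L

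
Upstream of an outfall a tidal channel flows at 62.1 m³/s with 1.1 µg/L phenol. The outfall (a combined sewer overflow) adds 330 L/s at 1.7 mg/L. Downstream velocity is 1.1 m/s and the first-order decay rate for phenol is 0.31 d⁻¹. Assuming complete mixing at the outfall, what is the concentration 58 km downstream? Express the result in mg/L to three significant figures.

0.00834 mg/L

330 L/s = 0.33 m³/s.
1.1 µg/L = 0.0011 mg/L.
After complete mixing, C₀ = (0.33·1.7 + 62.1·0.0011) / 62.43 = 0.01008 mg/L.
Travel time t = 5.8e+04 m / 1.1 m/s = 5.273e+04 s = 0.6103 d.
C = 0.01008·exp(−0.31·0.6103) = 0.01008·0.8276 = 0.008343 mg/L.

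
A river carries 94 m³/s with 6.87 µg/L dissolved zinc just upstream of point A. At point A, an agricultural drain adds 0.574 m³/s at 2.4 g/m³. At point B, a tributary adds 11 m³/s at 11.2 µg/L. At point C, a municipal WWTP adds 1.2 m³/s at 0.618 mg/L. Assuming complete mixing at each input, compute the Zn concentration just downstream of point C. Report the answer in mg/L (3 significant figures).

6.87 µg/L = 0.00687 mg/L.
After input A: C = (94·0.00687 + 0.574·2.4) / 94.57 = 0.02139 mg/L.
11.2 µg/L = 0.0112 mg/L.
After input B: C = (94.57·0.02139 + 11·0.0112) / 105.6 = 0.02033 mg/L.
After input C: C = (105.6·0.02033 + 1.2·0.618) / 106.8 = 0.02705 mg/L.

0.0270 mg/L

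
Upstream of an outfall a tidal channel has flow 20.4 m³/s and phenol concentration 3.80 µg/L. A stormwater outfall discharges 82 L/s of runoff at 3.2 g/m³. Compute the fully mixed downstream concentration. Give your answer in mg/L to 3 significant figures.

82 L/s = 0.082 m³/s.
3.80 µg/L = 0.0038 mg/L.
Flow-weighted mixing gives C = (0.082·3.2 + 20.4·0.0038) / (0.082 + 20.4) = 0.3399/20.48 = 0.0166 mg/L.

0.0166 mg/L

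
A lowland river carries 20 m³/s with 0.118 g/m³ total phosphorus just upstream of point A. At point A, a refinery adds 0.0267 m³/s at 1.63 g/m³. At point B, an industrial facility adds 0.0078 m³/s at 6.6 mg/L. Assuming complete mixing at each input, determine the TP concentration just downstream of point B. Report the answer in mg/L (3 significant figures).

After input A: C = (20·0.118 + 0.0267·1.63) / 20.03 = 0.12 mg/L.
After input B: C = (20.03·0.12 + 0.0078·6.6) / 20.03 = 0.1225 mg/L.

0.123 mg/L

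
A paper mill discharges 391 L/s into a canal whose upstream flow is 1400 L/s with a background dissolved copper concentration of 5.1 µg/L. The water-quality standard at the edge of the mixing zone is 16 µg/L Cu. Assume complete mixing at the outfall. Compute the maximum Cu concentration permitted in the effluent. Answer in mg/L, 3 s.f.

391 L/s = 0.391 m³/s.
1400 L/s = 1.4 m³/s.
5.1 µg/L = 0.0051 mg/L.
16 µg/L = 0.016 mg/L.
Mass balance: 0.016·1.791 = 0.391·Cₑ + 1.4·0.0051.
Cₑ = (0.02866 − 0.00714) / 0.391 = 0.05503 mg/L.

0.0550 mg/L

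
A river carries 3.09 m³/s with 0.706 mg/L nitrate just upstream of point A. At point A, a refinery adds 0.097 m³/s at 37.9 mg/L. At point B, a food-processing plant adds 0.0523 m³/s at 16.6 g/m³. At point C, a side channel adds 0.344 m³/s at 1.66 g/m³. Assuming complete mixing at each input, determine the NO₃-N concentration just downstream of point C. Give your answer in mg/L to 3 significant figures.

2.04 mg/L

After input A: C = (3.09·0.706 + 0.097·37.9) / 3.187 = 1.838 mg/L.
After input B: C = (3.187·1.838 + 0.0523·16.6) / 3.239 = 2.076 mg/L.
After input C: C = (3.239·2.076 + 0.344·1.66) / 3.583 = 2.036 mg/L.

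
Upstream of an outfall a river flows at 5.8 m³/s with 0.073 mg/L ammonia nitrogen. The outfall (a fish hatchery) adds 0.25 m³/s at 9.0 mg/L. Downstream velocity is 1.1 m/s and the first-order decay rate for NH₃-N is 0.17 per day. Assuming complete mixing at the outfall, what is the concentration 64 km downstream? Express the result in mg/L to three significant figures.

0.394 mg/L

After complete mixing, C₀ = (0.25·9 + 5.8·0.073) / 6.05 = 0.4419 mg/L.
Travel time t = 6.4e+04 m / 1.1 m/s = 5.818e+04 s = 0.6734 d.
C = 0.4419·exp(−0.17·0.6734) = 0.4419·0.8918 = 0.3941 mg/L.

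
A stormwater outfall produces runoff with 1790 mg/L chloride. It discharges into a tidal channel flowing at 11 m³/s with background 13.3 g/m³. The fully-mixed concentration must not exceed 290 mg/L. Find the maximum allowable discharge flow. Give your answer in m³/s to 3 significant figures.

2.03 m³/s

Mass balance at complete mixing: C_std·(Q_w + Q_r) = Q_w·C_e + Q_r·C_b.
Rearranging, Q_w = Q_r·(C_std − C_b)/(C_e − C_std) = 11·(290 − 13.3) / (1790 − 290) = 2.029 m³/s.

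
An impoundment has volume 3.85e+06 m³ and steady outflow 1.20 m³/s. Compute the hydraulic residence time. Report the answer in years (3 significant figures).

0.102 yr

Q = 1.20 m³/s × 3.156e+07 s/yr = 3.787e+07 m³/yr.
Hydraulic residence time τ = V/Q = 3.85e+06/3.787e+07 = 0.1017 yr.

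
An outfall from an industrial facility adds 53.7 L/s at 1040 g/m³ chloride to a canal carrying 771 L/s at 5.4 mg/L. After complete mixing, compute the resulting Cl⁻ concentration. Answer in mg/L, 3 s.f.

72.8 mg/L

53.7 L/s = 0.0537 m³/s.
771 L/s = 0.771 m³/s.
Conservation of mass across the mixing zone: C = (0.0537·1040 + 0.771·5.4) / (0.0537 + 0.771) = 60.01/0.8247 = 72.77 mg/L.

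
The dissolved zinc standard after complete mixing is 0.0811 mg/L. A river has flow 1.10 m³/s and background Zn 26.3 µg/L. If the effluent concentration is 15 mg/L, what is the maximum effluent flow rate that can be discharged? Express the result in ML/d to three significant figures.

0.349 ML/d

26.3 µg/L = 0.0263 mg/L.
Mass balance at complete mixing: C_std·(Q_w + Q_r) = Q_w·C_e + Q_r·C_b.
Rearranging, Q_w = Q_r·(C_std − C_b)/(C_e − C_std) = 1.10·(0.0811 − 0.0263) / (15 − 0.0811) = 0.004041 m³/s.
= 0.3491 ML/d.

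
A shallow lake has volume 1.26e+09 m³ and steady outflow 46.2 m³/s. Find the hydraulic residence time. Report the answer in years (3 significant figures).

Q = 46.2 m³/s × 3.156e+07 s/yr = 1.458e+09 m³/yr.
Hydraulic residence time τ = V/Q = 1.26e+09/1.458e+09 = 0.8642 yr.

0.864 yr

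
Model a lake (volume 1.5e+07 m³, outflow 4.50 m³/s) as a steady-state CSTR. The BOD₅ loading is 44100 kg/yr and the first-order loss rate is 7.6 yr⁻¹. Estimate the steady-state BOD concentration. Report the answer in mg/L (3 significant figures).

0.172 mg/L

Outflow Q = 4.50 m³/s × 3.156e+07 s/yr = 1.42e+08 m³/yr.
Steady-state CSTR mass balance: W = Q·C + k·V·C, so C = W/(Q + kV).
Q + kV = 1.42e+08 + 7.6·1.5e+07 = 2.56e+08 m³/yr.
C = 44100/2.56e+08 = 0.0001723 kg/m³ = 0.1723 mg/L.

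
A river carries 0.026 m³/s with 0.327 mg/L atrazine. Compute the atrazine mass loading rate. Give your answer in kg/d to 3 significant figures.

0.735 kg/d

Mass flux = Q·C = 0.026 m³/s × 0.327 g/m³ = 0.008502 g/s.
= 0.008502 g/s × 86.4 = 0.7346 kg/d.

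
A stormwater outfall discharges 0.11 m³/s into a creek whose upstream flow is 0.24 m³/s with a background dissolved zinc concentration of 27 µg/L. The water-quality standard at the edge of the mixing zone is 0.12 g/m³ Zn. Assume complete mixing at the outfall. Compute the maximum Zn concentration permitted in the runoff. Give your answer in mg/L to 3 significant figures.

0.323 mg/L

27 µg/L = 0.027 mg/L.
Mass balance: 0.12·0.35 = 0.11·Cₑ + 0.24·0.027.
Cₑ = (0.042 − 0.00648) / 0.11 = 0.3229 mg/L.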